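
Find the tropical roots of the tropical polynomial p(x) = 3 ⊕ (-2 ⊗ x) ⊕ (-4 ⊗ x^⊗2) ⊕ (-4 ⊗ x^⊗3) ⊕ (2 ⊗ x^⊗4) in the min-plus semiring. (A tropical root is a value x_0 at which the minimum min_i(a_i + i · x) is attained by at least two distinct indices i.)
Roots: {-6, 0, 2, 5}

Each tropical root is a break point of the lower envelope of the lines y = a_i + i · x (there are 5 lines, with slopes 0, 1, ..., 4). Only the lines that attain the minimum somewhere contribute to roots; other lines are dominated. Here the surviving (envelope) indices are i = 4, i = 3, i = 2, i = 1, i = 0.
Intersections between consecutive envelope lines give the roots: for adjacent envelope indices i < j the intersection is x = (a_i − a_j) / (j − i). Reading off the sorted break points: {-6, 0, 2, 5}.
Verification: at each break x_0, at least two indices attain the minimum of min_i(a_i + i · x_0).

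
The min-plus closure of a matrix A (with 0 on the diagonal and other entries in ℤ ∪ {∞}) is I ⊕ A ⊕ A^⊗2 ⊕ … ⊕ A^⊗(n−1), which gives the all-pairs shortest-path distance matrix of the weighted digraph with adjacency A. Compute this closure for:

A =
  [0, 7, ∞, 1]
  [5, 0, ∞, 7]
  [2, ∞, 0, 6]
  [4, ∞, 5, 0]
Closure =
  [0, 7, 6, 1]
  [5, 0, 11, 6]
  [2, 9, 0, 3]
  [4, 11, 5, 0]

This is the Floyd-Warshall all-pairs shortest-path computation. For each intermediate vertex k = 0, 1, …, 3, update dist[i][j] ← min(dist[i][j], dist[i][k] + dist[k][j]). The final matrix gives, for each (i, j), the minimum total weight of any directed path from i to j (possibly empty when i = j).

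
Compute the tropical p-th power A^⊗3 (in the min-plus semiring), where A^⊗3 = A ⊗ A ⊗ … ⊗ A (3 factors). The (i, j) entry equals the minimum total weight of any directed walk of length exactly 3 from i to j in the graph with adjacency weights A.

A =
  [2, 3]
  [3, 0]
A^⊗3 =
  [6, 3]
  [3, 0]

Each entry (A^⊗3)_ij equals the minimum over all length-3 walks i = v_0 → v_1 → … → v_3 = j of Σ_t A[v_t][v_{t+1}]. For example, for (i, j) = (0, 1) we minimise over 4 possible intermediate vertex sequences; the minimum is 3, attained along the walk 0 → 1 → 1 → 1.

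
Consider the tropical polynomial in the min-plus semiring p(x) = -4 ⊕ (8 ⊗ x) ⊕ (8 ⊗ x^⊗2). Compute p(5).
p(5) = -4

A tropical monomial a ⊗ x^⊗i evaluates to a + i · x. Evaluating each term at x = 5:
  Term 0 contributes -4 + 0 · 5 = -4
  Term 1 contributes 8 + 1 · 5 = 13
  Term 2 contributes 8 + 2 · 5 = 18
p(5) = ⊕ of these = min[-4, 13, 18] = -4.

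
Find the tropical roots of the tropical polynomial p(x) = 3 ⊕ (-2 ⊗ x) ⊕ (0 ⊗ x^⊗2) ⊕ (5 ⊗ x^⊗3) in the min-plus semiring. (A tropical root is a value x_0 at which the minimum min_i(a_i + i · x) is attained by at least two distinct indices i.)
Roots: {-5, -2, 5}

Each tropical root is a break point of the lower envelope of the lines y = a_i + i · x (there are 4 lines, with slopes 0, 1, ..., 3). Only the lines that attain the minimum somewhere contribute to roots; other lines are dominated. Here the surviving (envelope) indices are i = 3, i = 2, i = 1, i = 0.
Intersections between consecutive envelope lines give the roots: for adjacent envelope indices i < j the intersection is x = (a_i − a_j) / (j − i). Reading off the sorted break points: {-5, -2, 5}.
Verification: at each break x_0, at least two indices attain the minimum of min_i(a_i + i · x_0).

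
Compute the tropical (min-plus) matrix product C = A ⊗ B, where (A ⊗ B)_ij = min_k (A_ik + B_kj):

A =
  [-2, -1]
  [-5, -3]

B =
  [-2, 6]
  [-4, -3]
A ⊗ B =
  [-5, -4]
  [-7, -6]

Apply the min-plus product entry-by-entry:
  C[0][0] = min over k of (A[0][0] + B[0][0] = -2 + -2 = -4, A[0][1] + B[1][0] = -1 + -4 = -5) = -5 (attained at k = 1)
  C[0][1] = min over k of (A[0][0] + B[0][1] = -2 + 6 = 4, A[0][1] + B[1][1] = -1 + -3 = -4) = -4 (attained at k = 1)
  C[1][0] = min over k of (A[1][0] + B[0][0] = -5 + -2 = -7, A[1][1] + B[1][0] = -3 + -4 = -7) = -7 (attained at k = 0)
  C[1][1] = min over k of (A[1][0] + B[0][1] = -5 + 6 = 1, A[1][1] + B[1][1] = -3 + -3 = -6) = -6 (attained at k = 1)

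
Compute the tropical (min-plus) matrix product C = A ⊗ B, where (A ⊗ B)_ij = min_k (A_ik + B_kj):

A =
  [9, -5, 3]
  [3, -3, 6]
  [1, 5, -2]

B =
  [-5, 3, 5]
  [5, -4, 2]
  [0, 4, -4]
A ⊗ B =
  [0, -9, -3]
  [-2, -7, -1]
  [-4, 1, -6]

Apply the min-plus product entry-by-entry:
  C[0][0] = min over k of (A[0][0] + B[0][0] = 9 + -5 = 4, A[0][1] + B[1][0] = -5 + 5 = 0, A[0][2] + B[2][0] = 3 + 0 = 3) = 0 (attained at k = 1)
  C[0][1] = min over k of (A[0][0] + B[0][1] = 9 + 3 = 12, A[0][1] + B[1][1] = -5 + -4 = -9, A[0][2] + B[2][1] = 3 + 4 = 7) = -9 (attained at k = 1)
  C[0][2] = min over k of (A[0][0] + B[0][2] = 9 + 5 = 14, A[0][1] + B[1][2] = -5 + 2 = -3, A[0][2] + B[2][2] = 3 + -4 = -1) = -3 (attained at k = 1)
  C[1][0] = min over k of (A[1][0] + B[0][0] = 3 + -5 = -2, A[1][1] + B[1][0] = -3 + 5 = 2, A[1][2] + B[2][0] = 6 + 0 = 6) = -2 (attained at k = 0)
  C[1][1] = min over k of (A[1][0] + B[0][1] = 3 + 3 = 6, A[1][1] + B[1][1] = -3 + -4 = -7, A[1][2] + B[2][1] = 6 + 4 = 10) = -7 (attained at k = 1)
  C[1][2] = min over k of (A[1][0] + B[0][2] = 3 + 5 = 8, A[1][1] + B[1][2] = -3 + 2 = -1, A[1][2] + B[2][2] = 6 + -4 = 2) = -1 (attained at k = 1)
  C[2][0] = min over k of (A[2][0] + B[0][0] = 1 + -5 = -4, A[2][1] + B[1][0] = 5 + 5 = 10, A[2][2] + B[2][0] = -2 + 0 = -2) = -4 (attained at k = 0)
  C[2][1] = min over k of (A[2][0] + B[0][1] = 1 + 3 = 4, A[2][1] + B[1][1] = 5 + -4 = 1, A[2][2] + B[2][1] = -2 + 4 = 2) = 1 (attained at k = 1)
  C[2][2] = min over k of (A[2][0] + B[0][2] = 1 + 5 = 6, A[2][1] + B[1][2] = 5 + 2 = 7, A[2][2] + B[2][2] = -2 + -4 = -6) = -6 (attained at k = 2)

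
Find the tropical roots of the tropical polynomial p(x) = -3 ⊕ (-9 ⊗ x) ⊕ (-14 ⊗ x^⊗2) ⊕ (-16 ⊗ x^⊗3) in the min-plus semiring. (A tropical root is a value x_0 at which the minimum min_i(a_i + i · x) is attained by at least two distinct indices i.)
Roots: {2, 5, 6}

Each tropical root is a break point of the lower envelope of the lines y = a_i + i · x (there are 4 lines, with slopes 0, 1, ..., 3). Only the lines that attain the minimum somewhere contribute to roots; other lines are dominated. Here the surviving (envelope) indices are i = 3, i = 2, i = 1, i = 0.
Intersections between consecutive envelope lines give the roots: for adjacent envelope indices i < j the intersection is x = (a_i − a_j) / (j − i). Reading off the sorted break points: {2, 5, 6}.
Verification: at each break x_0, at least two indices attain the minimum of min_i(a_i + i · x_0).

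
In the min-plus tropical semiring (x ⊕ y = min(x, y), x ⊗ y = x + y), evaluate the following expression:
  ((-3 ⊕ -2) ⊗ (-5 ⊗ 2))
((-3 ⊕ -2) ⊗ (-5 ⊗ 2)) = -6

Expand innermost to outermost. Recall ⊕ takes the minimum of its arguments and ⊗ takes their sum. Working out the expression ((-3 ⊕ -2) ⊗ (-5 ⊗ 2)) gives -6.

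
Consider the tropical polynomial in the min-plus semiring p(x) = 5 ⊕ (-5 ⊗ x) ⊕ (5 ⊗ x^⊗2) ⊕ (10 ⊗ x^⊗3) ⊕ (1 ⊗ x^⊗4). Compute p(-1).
p(-1) = -6

A tropical monomial a ⊗ x^⊗i evaluates to a + i · x. Evaluating each term at x = -1:
  Term 0 contributes 5 + 0 · -1 = 5
  Term 1 contributes -5 + 1 · -1 = -6
  Term 2 contributes 5 + 2 · -1 = 3
  Term 3 contributes 10 + 3 · -1 = 7
  Term 4 contributes 1 + 4 · -1 = -3
p(-1) = ⊕ of these = min[5, -6, 3, 7, -3] = -6.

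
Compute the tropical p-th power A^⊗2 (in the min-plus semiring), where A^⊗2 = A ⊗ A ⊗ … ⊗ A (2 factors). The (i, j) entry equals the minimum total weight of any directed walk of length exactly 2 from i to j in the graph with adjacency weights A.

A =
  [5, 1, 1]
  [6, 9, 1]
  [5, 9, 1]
A^⊗2 =
  [6, 6, 2]
  [6, 7, 2]
  [6, 6, 2]

Each entry (A^⊗2)_ij equals the minimum over all length-2 walks i = v_0 → v_1 → … → v_2 = j of Σ_t A[v_t][v_{t+1}]. For example, for (i, j) = (0, 2) we minimise over 3 possible intermediate vertex sequences; the minimum is 2, attained along the walk 0 → 1 → 2.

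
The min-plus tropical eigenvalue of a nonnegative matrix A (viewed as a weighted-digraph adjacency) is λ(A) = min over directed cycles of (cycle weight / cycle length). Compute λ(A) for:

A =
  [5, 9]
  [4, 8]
λ(A) = 5

Enumerate directed cycles and compute their means (weight / length). Sample:
  cycle 0 → 0: weight = 5, length = 1, mean = 5/1 ≈ 5.000
  cycle 1 → 1: weight = 8, length = 1, mean = 8/1 ≈ 8.000
  cycle 0 → 1 → 0: weight = 13, length = 2, mean = 13/2 ≈ 6.500
  cycle 1 → 0 → 1: weight = 13, length = 2, mean = 13/2 ≈ 6.500
Minimum mean = 5.000, attained e.g. along the cycle 0 → 0 with weight 5 and length 1. So λ(A) = 5/1 = 5.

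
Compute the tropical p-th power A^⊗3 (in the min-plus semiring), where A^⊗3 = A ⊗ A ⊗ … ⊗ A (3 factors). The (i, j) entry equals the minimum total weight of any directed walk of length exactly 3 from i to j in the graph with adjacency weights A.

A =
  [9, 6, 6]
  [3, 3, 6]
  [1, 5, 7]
A^⊗3 =
  [12, 12, 13]
  [9, 9, 12]
  [8, 10, 13]

Each entry (A^⊗3)_ij equals the minimum over all length-3 walks i = v_0 → v_1 → … → v_3 = j of Σ_t A[v_t][v_{t+1}]. For example, for (i, j) = (0, 2) we minimise over 9 possible intermediate vertex sequences; the minimum is 13, attained along the walk 0 → 2 → 0 → 2.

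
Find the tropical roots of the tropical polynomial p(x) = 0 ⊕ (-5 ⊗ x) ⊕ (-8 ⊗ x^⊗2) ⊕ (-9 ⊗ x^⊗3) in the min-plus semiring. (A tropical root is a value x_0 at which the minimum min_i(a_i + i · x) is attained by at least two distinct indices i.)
Roots: {1, 3, 5}

Each tropical root is a break point of the lower envelope of the lines y = a_i + i · x (there are 4 lines, with slopes 0, 1, ..., 3). Only the lines that attain the minimum somewhere contribute to roots; other lines are dominated. Here the surviving (envelope) indices are i = 3, i = 2, i = 1, i = 0.
Intersections between consecutive envelope lines give the roots: for adjacent envelope indices i < j the intersection is x = (a_i − a_j) / (j − i). Reading off the sorted break points: {1, 3, 5}.
Verification: at each break x_0, at least two indices attain the minimum of min_i(a_i + i · x_0).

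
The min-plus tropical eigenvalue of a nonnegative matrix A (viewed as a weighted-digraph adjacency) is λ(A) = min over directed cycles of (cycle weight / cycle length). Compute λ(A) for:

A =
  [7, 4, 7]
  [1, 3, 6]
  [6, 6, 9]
λ(A) = 5/2

Enumerate directed cycles and compute their means (weight / length). Sample:
  cycle 0 → 0: weight = 7, length = 1, mean = 7/1 ≈ 7.000
  cycle 1 → 1: weight = 3, length = 1, mean = 3/1 ≈ 3.000
  cycle 2 → 2: weight = 9, length = 1, mean = 9/1 ≈ 9.000
  cycle 0 → 1 → 0: weight = 5, length = 2, mean = 5/2 ≈ 2.500
  cycle 0 → 2 → 0: weight = 13, length = 2, mean = 13/2 ≈ 6.500
  cycle 1 → 0 → 1: weight = 5, length = 2, mean = 5/2 ≈ 2.500
Minimum mean = 2.500, attained e.g. along the cycle 0 → 1 → 0 with weight 5 and length 2. So λ(A) = 5/2 = 5/2.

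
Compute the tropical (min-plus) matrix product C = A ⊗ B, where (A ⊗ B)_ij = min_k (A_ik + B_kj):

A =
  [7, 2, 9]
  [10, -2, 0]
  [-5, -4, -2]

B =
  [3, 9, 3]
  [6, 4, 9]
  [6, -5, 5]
A ⊗ B =
  [8, 4, 10]
  [4, -5, 5]
  [-2, -7, -2]

Apply the min-plus product entry-by-entry:
  C[0][0] = min over k of (A[0][0] + B[0][0] = 7 + 3 = 10, A[0][1] + B[1][0] = 2 + 6 = 8, A[0][2] + B[2][0] = 9 + 6 = 15) = 8 (attained at k = 1)
  C[0][1] = min over k of (A[0][0] + B[0][1] = 7 + 9 = 16, A[0][1] + B[1][1] = 2 + 4 = 6, A[0][2] + B[2][1] = 9 + -5 = 4) = 4 (attained at k = 2)
  C[0][2] = min over k of (A[0][0] + B[0][2] = 7 + 3 = 10, A[0][1] + B[1][2] = 2 + 9 = 11, A[0][2] + B[2][2] = 9 + 5 = 14) = 10 (attained at k = 0)
  C[1][0] = min over k of (A[1][0] + B[0][0] = 10 + 3 = 13, A[1][1] + B[1][0] = -2 + 6 = 4, A[1][2] + B[2][0] = 0 + 6 = 6) = 4 (attained at k = 1)
  C[1][1] = min over k of (A[1][0] + B[0][1] = 10 + 9 = 19, A[1][1] + B[1][1] = -2 + 4 = 2, A[1][2] + B[2][1] = 0 + -5 = -5) = -5 (attained at k = 2)
  C[1][2] = min over k of (A[1][0] + B[0][2] = 10 + 3 = 13, A[1][1] + B[1][2] = -2 + 9 = 7, A[1][2] + B[2][2] = 0 + 5 = 5) = 5 (attained at k = 2)
  C[2][0] = min over k of (A[2][0] + B[0][0] = -5 + 3 = -2, A[2][1] + B[1][0] = -4 + 6 = 2, A[2][2] + B[2][0] = -2 + 6 = 4) = -2 (attained at k = 0)
  C[2][1] = min over k of (A[2][0] + B[0][1] = -5 + 9 = 4, A[2][1] + B[1][1] = -4 + 4 = 0, A[2][2] + B[2][1] = -2 + -5 = -7) = -7 (attained at k = 2)
  C[2][2] = min over k of (A[2][0] + B[0][2] = -5 + 3 = -2, A[2][1] + B[1][2] = -4 + 9 = 5, A[2][2] + B[2][2] = -2 + 5 = 3) = -2 (attained at k = 0)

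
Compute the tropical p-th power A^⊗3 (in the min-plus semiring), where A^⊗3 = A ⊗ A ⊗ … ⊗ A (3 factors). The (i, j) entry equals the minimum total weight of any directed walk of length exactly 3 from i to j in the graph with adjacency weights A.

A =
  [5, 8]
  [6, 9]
A^⊗3 =
  [15, 18]
  [16, 19]

Each entry (A^⊗3)_ij equals the minimum over all length-3 walks i = v_0 → v_1 → … → v_3 = j of Σ_t A[v_t][v_{t+1}]. For example, for (i, j) = (0, 1) we minimise over 4 possible intermediate vertex sequences; the minimum is 18, attained along the walk 0 → 0 → 0 → 1.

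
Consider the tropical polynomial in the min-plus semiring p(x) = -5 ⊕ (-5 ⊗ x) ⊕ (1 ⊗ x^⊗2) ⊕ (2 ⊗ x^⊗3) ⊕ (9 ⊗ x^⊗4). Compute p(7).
p(7) = -5

A tropical monomial a ⊗ x^⊗i evaluates to a + i · x. Evaluating each term at x = 7:
  Term 0 contributes -5 + 0 · 7 = -5
  Term 1 contributes -5 + 1 · 7 = 2
  Term 2 contributes 1 + 2 · 7 = 15
  Term 3 contributes 2 + 3 · 7 = 23
  Term 4 contributes 9 + 4 · 7 = 37
p(7) = ⊕ of these = min[-5, 2, 15, 23, 37] = -5.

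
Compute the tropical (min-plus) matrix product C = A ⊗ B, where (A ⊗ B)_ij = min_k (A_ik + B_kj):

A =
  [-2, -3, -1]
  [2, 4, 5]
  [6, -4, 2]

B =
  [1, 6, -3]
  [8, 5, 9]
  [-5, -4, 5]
A ⊗ B =
  [-6, -5, -5]
  [0, 1, -1]
  [-3, -2, 3]

Apply the min-plus product entry-by-entry:
  C[0][0] = min over k of (A[0][0] + B[0][0] = -2 + 1 = -1, A[0][1] + B[1][0] = -3 + 8 = 5, A[0][2] + B[2][0] = -1 + -5 = -6) = -6 (attained at k = 2)
  C[0][1] = min over k of (A[0][0] + B[0][1] = -2 + 6 = 4, A[0][1] + B[1][1] = -3 + 5 = 2, A[0][2] + B[2][1] = -1 + -4 = -5) = -5 (attained at k = 2)
  C[0][2] = min over k of (A[0][0] + B[0][2] = -2 + -3 = -5, A[0][1] + B[1][2] = -3 + 9 = 6, A[0][2] + B[2][2] = -1 + 5 = 4) = -5 (attained at k = 0)
  C[1][0] = min over k of (A[1][0] + B[0][0] = 2 + 1 = 3, A[1][1] + B[1][0] = 4 + 8 = 12, A[1][2] + B[2][0] = 5 + -5 = 0) = 0 (attained at k = 2)
  C[1][1] = min over k of (A[1][0] + B[0][1] = 2 + 6 = 8, A[1][1] + B[1][1] = 4 + 5 = 9, A[1][2] + B[2][1] = 5 + -4 = 1) = 1 (attained at k = 2)
  C[1][2] = min over k of (A[1][0] + B[0][2] = 2 + -3 = -1, A[1][1] + B[1][2] = 4 + 9 = 13, A[1][2] + B[2][2] = 5 + 5 = 10) = -1 (attained at k = 0)
  C[2][0] = min over k of (A[2][0] + B[0][0] = 6 + 1 = 7, A[2][1] + B[1][0] = -4 + 8 = 4, A[2][2] + B[2][0] = 2 + -5 = -3) = -3 (attained at k = 2)
  C[2][1] = min over k of (A[2][0] + B[0][1] = 6 + 6 = 12, A[2][1] + B[1][1] = -4 + 5 = 1, A[2][2] + B[2][1] = 2 + -4 = -2) = -2 (attained at k = 2)
  C[2][2] = min over k of (A[2][0] + B[0][2] = 6 + -3 = 3, A[2][1] + B[1][2] = -4 + 9 = 5, A[2][2] + B[2][2] = 2 + 5 = 7) = 3 (attained at k = 0)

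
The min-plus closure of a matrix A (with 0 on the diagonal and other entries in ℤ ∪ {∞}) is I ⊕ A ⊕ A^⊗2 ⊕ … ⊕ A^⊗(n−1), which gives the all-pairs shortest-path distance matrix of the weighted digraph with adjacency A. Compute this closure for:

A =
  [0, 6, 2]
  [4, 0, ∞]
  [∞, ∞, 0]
Closure =
  [0, 6, 2]
  [4, 0, 6]
  [∞, ∞, 0]

This is the Floyd-Warshall all-pairs shortest-path computation. For each intermediate vertex k = 0, 1, …, 2, update dist[i][j] ← min(dist[i][j], dist[i][k] + dist[k][j]). The final matrix gives, for each (i, j), the minimum total weight of any directed path from i to j (possibly empty when i = j).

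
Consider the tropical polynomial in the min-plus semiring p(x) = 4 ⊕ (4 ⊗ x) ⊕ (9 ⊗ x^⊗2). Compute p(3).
p(3) = 4

A tropical monomial a ⊗ x^⊗i evaluates to a + i · x. Evaluating each term at x = 3:
  Term 0 contributes 4 + 0 · 3 = 4
  Term 1 contributes 4 + 1 · 3 = 7
  Term 2 contributes 9 + 2 · 3 = 15
p(3) = ⊕ of these = min[4, 7, 15] = 4.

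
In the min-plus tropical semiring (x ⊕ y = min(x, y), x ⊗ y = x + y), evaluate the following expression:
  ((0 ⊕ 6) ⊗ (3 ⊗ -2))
((0 ⊕ 6) ⊗ (3 ⊗ -2)) = 1

Expand innermost to outermost. Recall ⊕ takes the minimum of its arguments and ⊗ takes their sum. Working out the expression ((0 ⊕ 6) ⊗ (3 ⊗ -2)) gives 1.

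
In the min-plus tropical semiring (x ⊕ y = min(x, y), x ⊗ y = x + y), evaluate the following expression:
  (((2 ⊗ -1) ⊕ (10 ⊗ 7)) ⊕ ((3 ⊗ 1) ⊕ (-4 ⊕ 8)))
(((2 ⊗ -1) ⊕ (10 ⊗ 7)) ⊕ ((3 ⊗ 1) ⊕ (-4 ⊕ 8))) = -4

Expand innermost to outermost. Recall ⊕ takes the minimum of its arguments and ⊗ takes their sum. Working out the expression (((2 ⊗ -1) ⊕ (10 ⊗ 7)) ⊕ ((3 ⊗ 1) ⊕ (-4 ⊕ 8))) gives -4.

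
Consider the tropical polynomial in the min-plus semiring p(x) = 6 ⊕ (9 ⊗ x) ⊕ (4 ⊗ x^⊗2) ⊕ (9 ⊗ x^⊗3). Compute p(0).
p(0) = 4

A tropical monomial a ⊗ x^⊗i evaluates to a + i · x. Evaluating each term at x = 0:
  Term 0 contributes 6 + 0 · 0 = 6
  Term 1 contributes 9 + 1 · 0 = 9
  Term 2 contributes 4 + 2 · 0 = 4
  Term 3 contributes 9 + 3 · 0 = 9
p(0) = ⊕ of these = min[6, 9, 4, 9] = 4.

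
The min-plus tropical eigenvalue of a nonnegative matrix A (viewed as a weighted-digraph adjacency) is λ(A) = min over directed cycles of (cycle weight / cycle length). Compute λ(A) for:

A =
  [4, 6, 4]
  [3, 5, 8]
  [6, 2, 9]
λ(A) = 3

Enumerate directed cycles and compute their means (weight / length). Sample:
  cycle 0 → 0: weight = 4, length = 1, mean = 4/1 ≈ 4.000
  cycle 1 → 1: weight = 5, length = 1, mean = 5/1 ≈ 5.000
  cycle 2 → 2: weight = 9, length = 1, mean = 9/1 ≈ 9.000
  cycle 0 → 1 → 0: weight = 9, length = 2, mean = 9/2 ≈ 4.500
  cycle 0 → 2 → 0: weight = 10, length = 2, mean = 10/2 ≈ 5.000
  cycle 1 → 0 → 1: weight = 9, length = 2, mean = 9/2 ≈ 4.500
Minimum mean = 3.000, attained e.g. along the cycle 0 → 2 → 1 → 0 with weight 9 and length 3. So λ(A) = 9/3 = 3.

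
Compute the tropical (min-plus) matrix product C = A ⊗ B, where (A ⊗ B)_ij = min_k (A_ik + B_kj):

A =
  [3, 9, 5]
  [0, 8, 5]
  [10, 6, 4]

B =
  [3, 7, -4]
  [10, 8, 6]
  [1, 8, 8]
A ⊗ B =
  [6, 10, -1]
  [3, 7, -4]
  [5, 12, 6]

Apply the min-plus product entry-by-entry:
  C[0][0] = min over k of (A[0][0] + B[0][0] = 3 + 3 = 6, A[0][1] + B[1][0] = 9 + 10 = 19, A[0][2] + B[2][0] = 5 + 1 = 6) = 6 (attained at k = 0)
  C[0][1] = min over k of (A[0][0] + B[0][1] = 3 + 7 = 10, A[0][1] + B[1][1] = 9 + 8 = 17, A[0][2] + B[2][1] = 5 + 8 = 13) = 10 (attained at k = 0)
  C[0][2] = min over k of (A[0][0] + B[0][2] = 3 + -4 = -1, A[0][1] + B[1][2] = 9 + 6 = 15, A[0][2] + B[2][2] = 5 + 8 = 13) = -1 (attained at k = 0)
  C[1][0] = min over k of (A[1][0] + B[0][0] = 0 + 3 = 3, A[1][1] + B[1][0] = 8 + 10 = 18, A[1][2] + B[2][0] = 5 + 1 = 6) = 3 (attained at k = 0)
  C[1][1] = min over k of (A[1][0] + B[0][1] = 0 + 7 = 7, A[1][1] + B[1][1] = 8 + 8 = 16, A[1][2] + B[2][1] = 5 + 8 = 13) = 7 (attained at k = 0)
  C[1][2] = min over k of (A[1][0] + B[0][2] = 0 + -4 = -4, A[1][1] + B[1][2] = 8 + 6 = 14, A[1][2] + B[2][2] = 5 + 8 = 13) = -4 (attained at k = 0)
  C[2][0] = min over k of (A[2][0] + B[0][0] = 10 + 3 = 13, A[2][1] + B[1][0] = 6 + 10 = 16, A[2][2] + B[2][0] = 4 + 1 = 5) = 5 (attained at k = 2)
  C[2][1] = min over k of (A[2][0] + B[0][1] = 10 + 7 = 17, A[2][1] + B[1][1] = 6 + 8 = 14, A[2][2] + B[2][1] = 4 + 8 = 12) = 12 (attained at k = 2)
  C[2][2] = min over k of (A[2][0] + B[0][2] = 10 + -4 = 6, A[2][1] + B[1][2] = 6 + 6 = 12, A[2][2] + B[2][2] = 4 + 8 = 12) = 6 (attained at k = 0)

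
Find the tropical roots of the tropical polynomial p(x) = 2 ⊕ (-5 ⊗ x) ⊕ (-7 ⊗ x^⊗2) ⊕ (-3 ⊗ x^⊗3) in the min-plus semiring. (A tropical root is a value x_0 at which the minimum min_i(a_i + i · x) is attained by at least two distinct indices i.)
Roots: {-4, 2, 7}

Each tropical root is a break point of the lower envelope of the lines y = a_i + i · x (there are 4 lines, with slopes 0, 1, ..., 3). Only the lines that attain the minimum somewhere contribute to roots; other lines are dominated. Here the surviving (envelope) indices are i = 3, i = 2, i = 1, i = 0.
Intersections between consecutive envelope lines give the roots: for adjacent envelope indices i < j the intersection is x = (a_i − a_j) / (j − i). Reading off the sorted break points: {-4, 2, 7}.
Verification: at each break x_0, at least two indices attain the minimum of min_i(a_i + i · x_0).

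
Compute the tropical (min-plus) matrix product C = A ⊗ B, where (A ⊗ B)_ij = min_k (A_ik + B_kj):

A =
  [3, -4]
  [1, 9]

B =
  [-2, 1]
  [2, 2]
A ⊗ B =
  [-2, -2]
  [-1, 2]

Apply the min-plus product entry-by-entry:
  C[0][0] = min over k of (A[0][0] + B[0][0] = 3 + -2 = 1, A[0][1] + B[1][0] = -4 + 2 = -2) = -2 (attained at k = 1)
  C[0][1] = min over k of (A[0][0] + B[0][1] = 3 + 1 = 4, A[0][1] + B[1][1] = -4 + 2 = -2) = -2 (attained at k = 1)
  C[1][0] = min over k of (A[1][0] + B[0][0] = 1 + -2 = -1, A[1][1] + B[1][0] = 9 + 2 = 11) = -1 (attained at k = 0)
  C[1][1] = min over k of (A[1][0] + B[0][1] = 1 + 1 = 2, A[1][1] + B[1][1] = 9 + 2 = 11) = 2 (attained at k = 0)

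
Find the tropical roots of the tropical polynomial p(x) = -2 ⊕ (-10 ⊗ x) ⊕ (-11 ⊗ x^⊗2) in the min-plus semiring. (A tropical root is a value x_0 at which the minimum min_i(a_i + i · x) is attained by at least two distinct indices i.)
Roots: {1, 8}

Each tropical root is a break point of the lower envelope of the lines y = a_i + i · x (there are 3 lines, with slopes 0, 1, ..., 2). Only the lines that attain the minimum somewhere contribute to roots; other lines are dominated. Here the surviving (envelope) indices are i = 2, i = 1, i = 0.
Intersections between consecutive envelope lines give the roots: for adjacent envelope indices i < j the intersection is x = (a_i − a_j) / (j − i). Reading off the sorted break points: {1, 8}.
Verification: at each break x_0, at least two indices attain the minimum of min_i(a_i + i · x_0).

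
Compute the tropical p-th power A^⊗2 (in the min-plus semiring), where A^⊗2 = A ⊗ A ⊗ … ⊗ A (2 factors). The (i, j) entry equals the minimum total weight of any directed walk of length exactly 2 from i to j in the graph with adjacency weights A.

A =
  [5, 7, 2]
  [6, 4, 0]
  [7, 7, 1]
A^⊗2 =
  [9, 9, 3]
  [7, 7, 1]
  [8, 8, 2]

Each entry (A^⊗2)_ij equals the minimum over all length-2 walks i = v_0 → v_1 → … → v_2 = j of Σ_t A[v_t][v_{t+1}]. For example, for (i, j) = (0, 2) we minimise over 3 possible intermediate vertex sequences; the minimum is 3, attained along the walk 0 → 2 → 2.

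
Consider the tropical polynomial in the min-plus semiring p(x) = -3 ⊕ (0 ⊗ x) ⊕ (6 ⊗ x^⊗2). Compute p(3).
p(3) = -3

A tropical monomial a ⊗ x^⊗i evaluates to a + i · x. Evaluating each term at x = 3:
  Term 0 contributes -3 + 0 · 3 = -3
  Term 1 contributes 0 + 1 · 3 = 3
  Term 2 contributes 6 + 2 · 3 = 12
p(3) = ⊕ of these = min[-3, 3, 12] = -3.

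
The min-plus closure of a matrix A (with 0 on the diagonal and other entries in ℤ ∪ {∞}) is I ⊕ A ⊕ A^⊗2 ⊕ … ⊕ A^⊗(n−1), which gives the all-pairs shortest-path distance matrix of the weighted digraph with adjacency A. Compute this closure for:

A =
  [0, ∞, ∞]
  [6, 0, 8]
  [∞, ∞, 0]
Closure =
  [0, ∞, ∞]
  [6, 0, 8]
  [∞, ∞, 0]

This is the Floyd-Warshall all-pairs shortest-path computation. For each intermediate vertex k = 0, 1, …, 2, update dist[i][j] ← min(dist[i][j], dist[i][k] + dist[k][j]). The final matrix gives, for each (i, j), the minimum total weight of any directed path from i to j (possibly empty when i = j).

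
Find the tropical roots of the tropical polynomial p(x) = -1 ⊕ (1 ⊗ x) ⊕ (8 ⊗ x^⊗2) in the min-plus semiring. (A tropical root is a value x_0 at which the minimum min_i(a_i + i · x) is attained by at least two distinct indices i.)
Roots: {-7, -2}

Each tropical root is a break point of the lower envelope of the lines y = a_i + i · x (there are 3 lines, with slopes 0, 1, ..., 2). Only the lines that attain the minimum somewhere contribute to roots; other lines are dominated. Here the surviving (envelope) indices are i = 2, i = 1, i = 0.
Intersections between consecutive envelope lines give the roots: for adjacent envelope indices i < j the intersection is x = (a_i − a_j) / (j − i). Reading off the sorted break points: {-7, -2}.
Verification: at each break x_0, at least two indices attain the minimum of min_i(a_i + i · x_0).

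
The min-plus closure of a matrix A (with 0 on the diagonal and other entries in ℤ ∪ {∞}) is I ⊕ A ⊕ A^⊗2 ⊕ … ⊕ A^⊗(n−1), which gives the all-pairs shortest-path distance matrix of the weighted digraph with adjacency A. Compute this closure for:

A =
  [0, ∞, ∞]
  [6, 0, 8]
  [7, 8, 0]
Closure =
  [0, ∞, ∞]
  [6, 0, 8]
  [7, 8, 0]

This is the Floyd-Warshall all-pairs shortest-path computation. For each intermediate vertex k = 0, 1, …, 2, update dist[i][j] ← min(dist[i][j], dist[i][k] + dist[k][j]). The final matrix gives, for each (i, j), the minimum total weight of any directed path from i to j (possibly empty when i = j).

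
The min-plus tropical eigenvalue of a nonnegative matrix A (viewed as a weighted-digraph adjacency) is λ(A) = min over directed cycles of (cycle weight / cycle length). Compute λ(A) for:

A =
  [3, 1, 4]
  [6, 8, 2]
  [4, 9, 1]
λ(A) = 1

Enumerate directed cycles and compute their means (weight / length). Sample:
  cycle 0 → 0: weight = 3, length = 1, mean = 3/1 ≈ 3.000
  cycle 1 → 1: weight = 8, length = 1, mean = 8/1 ≈ 8.000
  cycle 2 → 2: weight = 1, length = 1, mean = 1/1 ≈ 1.000
  cycle 0 → 1 → 0: weight = 7, length = 2, mean = 7/2 ≈ 3.500
  cycle 0 → 2 → 0: weight = 8, length = 2, mean = 8/2 ≈ 4.000
  cycle 1 → 0 → 1: weight = 7, length = 2, mean = 7/2 ≈ 3.500
Minimum mean = 1.000, attained e.g. along the cycle 2 → 2 with weight 1 and length 1. So λ(A) = 1/1 = 1.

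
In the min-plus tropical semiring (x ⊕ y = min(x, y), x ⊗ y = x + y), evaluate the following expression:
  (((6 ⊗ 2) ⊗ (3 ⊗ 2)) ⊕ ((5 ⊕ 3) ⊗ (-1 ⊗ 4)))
(((6 ⊗ 2) ⊗ (3 ⊗ 2)) ⊕ ((5 ⊕ 3) ⊗ (-1 ⊗ 4))) = 6

Expand innermost to outermost. Recall ⊕ takes the minimum of its arguments and ⊗ takes their sum. Working out the expression (((6 ⊗ 2) ⊗ (3 ⊗ 2)) ⊕ ((5 ⊕ 3) ⊗ (-1 ⊗ 4))) gives 6.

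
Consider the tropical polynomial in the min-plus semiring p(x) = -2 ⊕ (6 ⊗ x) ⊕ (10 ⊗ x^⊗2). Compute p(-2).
p(-2) = -2

A tropical monomial a ⊗ x^⊗i evaluates to a + i · x. Evaluating each term at x = -2:
  Term 0 contributes -2 + 0 · -2 = -2
  Term 1 contributes 6 + 1 · -2 = 4
  Term 2 contributes 10 + 2 · -2 = 6
p(-2) = ⊕ of these = min[-2, 4, 6] = -2.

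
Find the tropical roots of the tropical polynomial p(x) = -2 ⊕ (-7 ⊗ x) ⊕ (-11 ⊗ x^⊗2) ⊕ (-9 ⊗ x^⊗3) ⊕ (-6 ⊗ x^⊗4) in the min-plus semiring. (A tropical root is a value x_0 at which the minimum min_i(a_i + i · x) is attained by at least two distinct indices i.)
Roots: {-3, -2, 4, 5}

Each tropical root is a break point of the lower envelope of the lines y = a_i + i · x (there are 5 lines, with slopes 0, 1, ..., 4). Only the lines that attain the minimum somewhere contribute to roots; other lines are dominated. Here the surviving (envelope) indices are i = 4, i = 3, i = 2, i = 1, i = 0.
Intersections between consecutive envelope lines give the roots: for adjacent envelope indices i < j the intersection is x = (a_i − a_j) / (j − i). Reading off the sorted break points: {-3, -2, 4, 5}.
Verification: at each break x_0, at least two indices attain the minimum of min_i(a_i + i · x_0).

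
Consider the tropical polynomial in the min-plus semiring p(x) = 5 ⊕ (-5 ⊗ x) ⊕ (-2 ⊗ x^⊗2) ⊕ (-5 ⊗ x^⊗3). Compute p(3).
p(3) = -2

A tropical monomial a ⊗ x^⊗i evaluates to a + i · x. Evaluating each term at x = 3:
  Term 0 contributes 5 + 0 · 3 = 5
  Term 1 contributes -5 + 1 · 3 = -2
  Term 2 contributes -2 + 2 · 3 = 4
  Term 3 contributes -5 + 3 · 3 = 4
p(3) = ⊕ of these = min[5, -2, 4, 4] = -2.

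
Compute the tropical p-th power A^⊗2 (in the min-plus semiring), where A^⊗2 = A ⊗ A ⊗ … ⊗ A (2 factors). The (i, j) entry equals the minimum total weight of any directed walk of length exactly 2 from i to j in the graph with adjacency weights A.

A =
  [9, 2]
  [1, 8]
A^⊗2 =
  [3, 10]
  [9, 3]

Each entry (A^⊗2)_ij equals the minimum over all length-2 walks i = v_0 → v_1 → … → v_2 = j of Σ_t A[v_t][v_{t+1}]. For example, for (i, j) = (0, 1) we minimise over 2 possible intermediate vertex sequences; the minimum is 10, attained along the walk 0 → 1 → 1.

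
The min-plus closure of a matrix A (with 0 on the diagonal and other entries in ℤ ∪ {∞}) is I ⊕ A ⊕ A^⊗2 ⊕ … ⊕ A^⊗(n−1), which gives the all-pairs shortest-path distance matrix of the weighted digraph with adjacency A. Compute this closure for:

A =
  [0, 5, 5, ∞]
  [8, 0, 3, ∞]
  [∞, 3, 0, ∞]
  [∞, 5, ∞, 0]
Closure =
  [0, 5, 5, ∞]
  [8, 0, 3, ∞]
  [11, 3, 0, ∞]
  [13, 5, 8, 0]

This is the Floyd-Warshall all-pairs shortest-path computation. For each intermediate vertex k = 0, 1, …, 3, update dist[i][j] ← min(dist[i][j], dist[i][k] + dist[k][j]). The final matrix gives, for each (i, j), the minimum total weight of any directed path from i to j (possibly empty when i = j).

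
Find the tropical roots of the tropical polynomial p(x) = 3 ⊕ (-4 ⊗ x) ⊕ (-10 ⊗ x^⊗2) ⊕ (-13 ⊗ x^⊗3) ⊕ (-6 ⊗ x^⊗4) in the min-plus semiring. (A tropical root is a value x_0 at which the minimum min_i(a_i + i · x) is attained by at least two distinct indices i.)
Roots: {-7, 3, 6, 7}

Each tropical root is a break point of the lower envelope of the lines y = a_i + i · x (there are 5 lines, with slopes 0, 1, ..., 4). Only the lines that attain the minimum somewhere contribute to roots; other lines are dominated. Here the surviving (envelope) indices are i = 4, i = 3, i = 2, i = 1, i = 0.
Intersections between consecutive envelope lines give the roots: for adjacent envelope indices i < j the intersection is x = (a_i − a_j) / (j − i). Reading off the sorted break points: {-7, 3, 6, 7}.
Verification: at each break x_0, at least two indices attain the minimum of min_i(a_i + i · x_0).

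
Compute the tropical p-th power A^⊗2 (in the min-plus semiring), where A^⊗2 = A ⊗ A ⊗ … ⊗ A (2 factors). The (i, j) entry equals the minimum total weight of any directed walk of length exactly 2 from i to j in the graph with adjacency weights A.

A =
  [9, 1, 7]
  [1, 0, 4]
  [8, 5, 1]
A^⊗2 =
  [2, 1, 5]
  [1, 0, 4]
  [6, 5, 2]

Each entry (A^⊗2)_ij equals the minimum over all length-2 walks i = v_0 → v_1 → … → v_2 = j of Σ_t A[v_t][v_{t+1}]. For example, for (i, j) = (0, 2) we minimise over 3 possible intermediate vertex sequences; the minimum is 5, attained along the walk 0 → 1 → 2.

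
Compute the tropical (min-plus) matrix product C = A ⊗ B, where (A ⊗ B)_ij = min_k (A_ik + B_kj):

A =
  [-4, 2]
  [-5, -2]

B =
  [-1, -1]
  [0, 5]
A ⊗ B =
  [-5, -5]
  [-6, -6]

Apply the min-plus product entry-by-entry:
  C[0][0] = min over k of (A[0][0] + B[0][0] = -4 + -1 = -5, A[0][1] + B[1][0] = 2 + 0 = 2) = -5 (attained at k = 0)
  C[0][1] = min over k of (A[0][0] + B[0][1] = -4 + -1 = -5, A[0][1] + B[1][1] = 2 + 5 = 7) = -5 (attained at k = 0)
  C[1][0] = min over k of (A[1][0] + B[0][0] = -5 + -1 = -6, A[1][1] + B[1][0] = -2 + 0 = -2) = -6 (attained at k = 0)
  C[1][1] = min over k of (A[1][0] + B[0][1] = -5 + -1 = -6, A[1][1] + B[1][1] = -2 + 5 = 3) = -6 (attained at k = 0)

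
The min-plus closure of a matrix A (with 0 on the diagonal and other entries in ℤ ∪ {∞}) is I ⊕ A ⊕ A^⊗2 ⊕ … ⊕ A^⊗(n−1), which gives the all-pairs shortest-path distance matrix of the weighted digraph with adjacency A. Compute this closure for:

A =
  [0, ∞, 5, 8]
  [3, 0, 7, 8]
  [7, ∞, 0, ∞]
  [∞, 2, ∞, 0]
Closure =
  [0, 10, 5, 8]
  [3, 0, 7, 8]
  [7, 17, 0, 15]
  [5, 2, 9, 0]

This is the Floyd-Warshall all-pairs shortest-path computation. For each intermediate vertex k = 0, 1, …, 3, update dist[i][j] ← min(dist[i][j], dist[i][k] + dist[k][j]). The final matrix gives, for each (i, j), the minimum total weight of any directed path from i to j (possibly empty when i = j).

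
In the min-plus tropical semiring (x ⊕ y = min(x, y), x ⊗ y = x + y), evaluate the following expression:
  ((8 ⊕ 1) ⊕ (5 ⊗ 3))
((8 ⊕ 1) ⊕ (5 ⊗ 3)) = 1

Expand innermost to outermost. Recall ⊕ takes the minimum of its arguments and ⊗ takes their sum. Working out the expression ((8 ⊕ 1) ⊕ (5 ⊗ 3)) gives 1.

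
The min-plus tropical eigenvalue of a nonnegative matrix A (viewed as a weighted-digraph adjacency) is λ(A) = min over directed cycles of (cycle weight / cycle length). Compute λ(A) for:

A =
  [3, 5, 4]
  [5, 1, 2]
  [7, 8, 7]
λ(A) = 1

Enumerate directed cycles and compute their means (weight / length). Sample:
  cycle 0 → 0: weight = 3, length = 1, mean = 3/1 ≈ 3.000
  cycle 1 → 1: weight = 1, length = 1, mean = 1/1 ≈ 1.000
  cycle 2 → 2: weight = 7, length = 1, mean = 7/1 ≈ 7.000
  cycle 0 → 1 → 0: weight = 10, length = 2, mean = 10/2 ≈ 5.000
  cycle 0 → 2 → 0: weight = 11, length = 2, mean = 11/2 ≈ 5.500
  cycle 1 → 0 → 1: weight = 10, length = 2, mean = 10/2 ≈ 5.000
Minimum mean = 1.000, attained e.g. along the cycle 1 → 1 with weight 1 and length 1. So λ(A) = 1/1 = 1.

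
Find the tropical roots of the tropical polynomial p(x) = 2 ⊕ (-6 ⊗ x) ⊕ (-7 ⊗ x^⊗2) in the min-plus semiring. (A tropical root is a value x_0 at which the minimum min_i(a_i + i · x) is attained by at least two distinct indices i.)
Roots: {1, 8}

Each tropical root is a break point of the lower envelope of the lines y = a_i + i · x (there are 3 lines, with slopes 0, 1, ..., 2). Only the lines that attain the minimum somewhere contribute to roots; other lines are dominated. Here the surviving (envelope) indices are i = 2, i = 1, i = 0.
Intersections between consecutive envelope lines give the roots: for adjacent envelope indices i < j the intersection is x = (a_i − a_j) / (j − i). Reading off the sorted break points: {1, 8}.
Verification: at each break x_0, at least two indices attain the minimum of min_i(a_i + i · x_0).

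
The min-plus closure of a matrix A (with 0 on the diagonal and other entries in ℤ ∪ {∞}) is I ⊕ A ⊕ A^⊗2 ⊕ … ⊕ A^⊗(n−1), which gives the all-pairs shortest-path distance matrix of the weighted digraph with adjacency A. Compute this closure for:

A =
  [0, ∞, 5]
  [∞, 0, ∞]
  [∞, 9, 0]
Closure =
  [0, 14, 5]
  [∞, 0, ∞]
  [∞, 9, 0]

This is the Floyd-Warshall all-pairs shortest-path computation. For each intermediate vertex k = 0, 1, …, 2, update dist[i][j] ← min(dist[i][j], dist[i][k] + dist[k][j]). The final matrix gives, for each (i, j), the minimum total weight of any directed path from i to j (possibly empty when i = j).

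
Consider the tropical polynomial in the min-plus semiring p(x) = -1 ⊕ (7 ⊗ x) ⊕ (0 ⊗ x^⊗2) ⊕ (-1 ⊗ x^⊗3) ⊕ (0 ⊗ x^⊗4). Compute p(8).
p(8) = -1

A tropical monomial a ⊗ x^⊗i evaluates to a + i · x. Evaluating each term at x = 8:
  Term 0 contributes -1 + 0 · 8 = -1
  Term 1 contributes 7 + 1 · 8 = 15
  Term 2 contributes 0 + 2 · 8 = 16
  Term 3 contributes -1 + 3 · 8 = 23
  Term 4 contributes 0 + 4 · 8 = 32
p(8) = ⊕ of these = min[-1, 15, 16, 23, 32] = -1.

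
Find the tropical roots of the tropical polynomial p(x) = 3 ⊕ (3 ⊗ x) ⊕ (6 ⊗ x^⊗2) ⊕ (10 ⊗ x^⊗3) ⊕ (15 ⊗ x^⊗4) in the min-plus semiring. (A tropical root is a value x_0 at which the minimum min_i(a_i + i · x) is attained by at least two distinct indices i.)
Roots: {-5, -4, -3, 0}

Each tropical root is a break point of the lower envelope of the lines y = a_i + i · x (there are 5 lines, with slopes 0, 1, ..., 4). Only the lines that attain the minimum somewhere contribute to roots; other lines are dominated. Here the surviving (envelope) indices are i = 4, i = 3, i = 2, i = 1, i = 0.
Intersections between consecutive envelope lines give the roots: for adjacent envelope indices i < j the intersection is x = (a_i − a_j) / (j − i). Reading off the sorted break points: {-5, -4, -3, 0}.
Verification: at each break x_0, at least two indices attain the minimum of min_i(a_i + i · x_0).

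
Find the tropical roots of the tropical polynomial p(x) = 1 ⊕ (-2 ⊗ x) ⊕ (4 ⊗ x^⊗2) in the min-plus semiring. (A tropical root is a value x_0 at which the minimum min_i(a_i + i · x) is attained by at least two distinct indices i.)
Roots: {-6, 3}

Each tropical root is a break point of the lower envelope of the lines y = a_i + i · x (there are 3 lines, with slopes 0, 1, ..., 2). Only the lines that attain the minimum somewhere contribute to roots; other lines are dominated. Here the surviving (envelope) indices are i = 2, i = 1, i = 0.
Intersections between consecutive envelope lines give the roots: for adjacent envelope indices i < j the intersection is x = (a_i − a_j) / (j − i). Reading off the sorted break points: {-6, 3}.
Verification: at each break x_0, at least two indices attain the minimum of min_i(a_i + i · x_0).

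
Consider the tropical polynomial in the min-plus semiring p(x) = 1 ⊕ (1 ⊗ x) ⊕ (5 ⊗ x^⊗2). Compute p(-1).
p(-1) = 0

A tropical monomial a ⊗ x^⊗i evaluates to a + i · x. Evaluating each term at x = -1:
  Term 0 contributes 1 + 0 · -1 = 1
  Term 1 contributes 1 + 1 · -1 = 0
  Term 2 contributes 5 + 2 · -1 = 3
p(-1) = ⊕ of these = min[1, 0, 3] = 0.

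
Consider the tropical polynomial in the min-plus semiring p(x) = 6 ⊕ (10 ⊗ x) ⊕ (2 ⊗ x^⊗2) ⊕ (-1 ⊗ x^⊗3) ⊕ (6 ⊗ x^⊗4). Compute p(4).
p(4) = 6

A tropical monomial a ⊗ x^⊗i evaluates to a + i · x. Evaluating each term at x = 4:
  Term 0 contributes 6 + 0 · 4 = 6
  Term 1 contributes 10 + 1 · 4 = 14
  Term 2 contributes 2 + 2 · 4 = 10
  Term 3 contributes -1 + 3 · 4 = 11
  Term 4 contributes 6 + 4 · 4 = 22
p(4) = ⊕ of these = min[6, 14, 10, 11, 22] = 6.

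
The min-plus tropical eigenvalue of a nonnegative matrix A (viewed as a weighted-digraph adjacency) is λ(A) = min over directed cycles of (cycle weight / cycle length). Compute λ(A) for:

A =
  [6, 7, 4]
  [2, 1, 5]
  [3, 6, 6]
λ(A) = 1

Enumerate directed cycles and compute their means (weight / length). Sample:
  cycle 0 → 0: weight = 6, length = 1, mean = 6/1 ≈ 6.000
  cycle 1 → 1: weight = 1, length = 1, mean = 1/1 ≈ 1.000
  cycle 2 → 2: weight = 6, length = 1, mean = 6/1 ≈ 6.000
  cycle 0 → 1 → 0: weight = 9, length = 2, mean = 9/2 ≈ 4.500
  cycle 0 → 2 → 0: weight = 7, length = 2, mean = 7/2 ≈ 3.500
  cycle 1 → 0 → 1: weight = 9, length = 2, mean = 9/2 ≈ 4.500
Minimum mean = 1.000, attained e.g. along the cycle 1 → 1 with weight 1 and length 1. So λ(A) = 1/1 = 1.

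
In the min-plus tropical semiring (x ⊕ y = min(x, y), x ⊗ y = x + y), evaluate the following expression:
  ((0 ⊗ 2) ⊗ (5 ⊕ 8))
((0 ⊗ 2) ⊗ (5 ⊕ 8)) = 7

Expand innermost to outermost. Recall ⊕ takes the minimum of its arguments and ⊗ takes their sum. Working out the expression ((0 ⊗ 2) ⊗ (5 ⊕ 8)) gives 7.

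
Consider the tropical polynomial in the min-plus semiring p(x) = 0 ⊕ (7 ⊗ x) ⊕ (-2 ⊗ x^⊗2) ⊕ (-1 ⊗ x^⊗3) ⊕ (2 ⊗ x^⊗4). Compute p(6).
p(6) = 0

A tropical monomial a ⊗ x^⊗i evaluates to a + i · x. Evaluating each term at x = 6:
  Term 0 contributes 0 + 0 · 6 = 0
  Term 1 contributes 7 + 1 · 6 = 13
  Term 2 contributes -2 + 2 · 6 = 10
  Term 3 contributes -1 + 3 · 6 = 17
  Term 4 contributes 2 + 4 · 6 = 26
p(6) = ⊕ of these = min[0, 13, 10, 17, 26] = 0.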